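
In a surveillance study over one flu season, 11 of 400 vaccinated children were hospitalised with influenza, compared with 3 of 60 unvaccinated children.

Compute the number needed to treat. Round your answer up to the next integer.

45

risk, vaccinated children = 11/400 = 0.027500
risk, unvaccinated children = 3/60 = 0.050000
absolute risk difference = 0.022500
1 / 0.022500 = 44.444 → round up → 45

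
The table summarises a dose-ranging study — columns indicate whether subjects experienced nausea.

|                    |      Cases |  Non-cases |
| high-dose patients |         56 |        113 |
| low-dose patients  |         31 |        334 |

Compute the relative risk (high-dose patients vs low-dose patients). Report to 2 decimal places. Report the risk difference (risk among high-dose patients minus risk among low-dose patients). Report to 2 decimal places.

risk, high-dose patients = 56/169 = 0.3314
risk, low-dose patients = 31/365 = 0.0849
RR = 0.3314 / 0.0849 = 3.90
risk difference = 0.3314 − 0.0849 = 0.25

RR = 3.90; RD = 0.25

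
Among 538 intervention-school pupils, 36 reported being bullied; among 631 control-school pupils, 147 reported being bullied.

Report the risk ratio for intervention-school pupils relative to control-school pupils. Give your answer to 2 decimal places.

risk, intervention-school pupils = 36/538 = 0.0669
risk, control-school pupils = 147/631 = 0.2330
RR = 0.0669 / 0.2330 = 0.29

RR: 0.29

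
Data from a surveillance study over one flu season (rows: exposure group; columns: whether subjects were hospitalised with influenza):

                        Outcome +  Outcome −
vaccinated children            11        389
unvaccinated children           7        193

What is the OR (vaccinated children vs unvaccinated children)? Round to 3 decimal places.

OR = (11 × 193) / (389 × 7) = 2123/2723 ≈ 0.780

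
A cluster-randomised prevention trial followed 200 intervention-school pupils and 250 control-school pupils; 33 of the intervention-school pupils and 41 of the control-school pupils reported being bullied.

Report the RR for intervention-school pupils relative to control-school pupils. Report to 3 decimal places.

risk, intervention-school pupils = 33/200 = 0.1650
risk, control-school pupils = 41/250 = 0.1640
RR = 0.1650 / 0.1640 = 1.006

RR: 1.006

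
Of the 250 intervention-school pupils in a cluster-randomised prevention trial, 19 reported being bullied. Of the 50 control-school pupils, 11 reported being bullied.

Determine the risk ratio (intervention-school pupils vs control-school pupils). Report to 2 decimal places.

RR: 0.35

risk, intervention-school pupils = 19/250 = 0.0760
risk, control-school pupils = 11/50 = 0.2200
RR = 0.0760 / 0.2200 = 0.35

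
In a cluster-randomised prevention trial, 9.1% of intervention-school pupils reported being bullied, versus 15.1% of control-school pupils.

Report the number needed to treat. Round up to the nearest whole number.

absolute risk difference = 0.060000
1 / 0.060000 = 16.667 → round up → 17

NNT = 17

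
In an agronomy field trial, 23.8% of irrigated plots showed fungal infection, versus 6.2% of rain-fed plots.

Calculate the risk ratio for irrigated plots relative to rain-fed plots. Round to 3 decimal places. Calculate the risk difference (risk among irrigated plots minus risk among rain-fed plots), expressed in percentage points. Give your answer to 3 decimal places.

RR = 0.2380 / 0.0620 = 3.839
risk difference = 0.2380 − 0.0620 = 0.1760 → 17.600 percentage points

RR = 3.839; RD = 17.600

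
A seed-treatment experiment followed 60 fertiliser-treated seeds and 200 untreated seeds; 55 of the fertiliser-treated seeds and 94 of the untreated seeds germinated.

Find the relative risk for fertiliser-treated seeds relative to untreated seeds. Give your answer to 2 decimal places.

1.95

risk, fertiliser-treated seeds = 55/60 = 0.9167
risk, untreated seeds = 94/200 = 0.4700
RR = 0.9167 / 0.4700 = 1.95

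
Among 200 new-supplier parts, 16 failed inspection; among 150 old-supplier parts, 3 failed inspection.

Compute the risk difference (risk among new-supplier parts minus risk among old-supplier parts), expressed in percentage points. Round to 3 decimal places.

RD ≈ 6.000

risk, new-supplier parts = 16/200 = 0.08000
risk, old-supplier parts = 3/150 = 0.02000
risk difference = 0.08000 − 0.02000 = 0.06000 → 6.000 percentage points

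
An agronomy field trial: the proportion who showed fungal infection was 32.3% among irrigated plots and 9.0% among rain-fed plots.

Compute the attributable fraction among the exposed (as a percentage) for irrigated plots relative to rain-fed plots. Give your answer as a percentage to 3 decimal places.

AR% = (0.3230 − 0.0900) / 0.3230 = 0.7214 → 72.136%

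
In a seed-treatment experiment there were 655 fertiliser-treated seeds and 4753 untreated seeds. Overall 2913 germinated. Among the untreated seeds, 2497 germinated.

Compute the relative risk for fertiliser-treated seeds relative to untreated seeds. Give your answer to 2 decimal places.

RR ≈ 1.21

fertiliser-treated seeds with the outcome: 2913 − 2497 = 416
fertiliser-treated seeds without the outcome: 655 − 416 = 239
untreated seeds without the outcome: 4753 − 2497 = 2256
risk, fertiliser-treated seeds = 416/655 = 0.6351
risk, untreated seeds = 2497/4753 = 0.5254
RR = 0.6351 / 0.5254 = 1.21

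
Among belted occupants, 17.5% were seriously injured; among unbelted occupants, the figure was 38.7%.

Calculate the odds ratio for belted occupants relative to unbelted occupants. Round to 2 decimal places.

0.34

odds, belted occupants = 0.1750/0.8250 = 0.2121
odds, unbelted occupants = 0.3870/0.6130 = 0.6313
OR = 0.2121 / 0.6313 = 0.34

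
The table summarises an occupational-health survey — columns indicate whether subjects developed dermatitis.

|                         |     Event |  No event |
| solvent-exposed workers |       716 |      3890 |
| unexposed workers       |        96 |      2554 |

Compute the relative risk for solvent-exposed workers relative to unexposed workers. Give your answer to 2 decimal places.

4.29

risk, solvent-exposed workers = 716/4606 = 0.15545
risk, unexposed workers = 96/2650 = 0.03623
RR = 0.15545 / 0.03623 = 4.29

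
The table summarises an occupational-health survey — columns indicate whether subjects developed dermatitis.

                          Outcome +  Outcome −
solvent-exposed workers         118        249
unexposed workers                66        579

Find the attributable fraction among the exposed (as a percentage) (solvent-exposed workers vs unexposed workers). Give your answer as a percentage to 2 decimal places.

risk, solvent-exposed workers = 118/367 = 0.3215
risk, unexposed workers = 66/645 = 0.1023
AR% = (0.3215 − 0.1023) / 0.3215 = 0.6818 → 68.18%

68.18%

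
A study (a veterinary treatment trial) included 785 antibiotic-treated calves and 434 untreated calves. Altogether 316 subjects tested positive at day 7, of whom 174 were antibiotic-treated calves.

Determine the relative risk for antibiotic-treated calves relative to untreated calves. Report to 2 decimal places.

antibiotic-treated calves without the outcome: 785 − 174 = 611
untreated calves with the outcome: 316 − 174 = 142
untreated calves without the outcome: 434 − 142 = 292
risk, antibiotic-treated calves = 174/785 = 0.2217
risk, untreated calves = 142/434 = 0.3272
RR = 0.2217 / 0.3272 = 0.68

RR = 0.68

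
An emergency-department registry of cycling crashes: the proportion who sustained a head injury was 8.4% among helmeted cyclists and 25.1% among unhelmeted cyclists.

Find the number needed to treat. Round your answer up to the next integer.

NNT = 6

absolute risk difference = 0.167000
1 / 0.167000 = 5.988 → round up → 6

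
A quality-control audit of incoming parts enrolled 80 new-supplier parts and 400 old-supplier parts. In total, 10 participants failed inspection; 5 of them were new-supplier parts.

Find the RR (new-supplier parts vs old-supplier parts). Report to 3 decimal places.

RR: 5.000

new-supplier parts without the outcome: 80 − 5 = 75
old-supplier parts with the outcome: 10 − 5 = 5
old-supplier parts without the outcome: 400 − 5 = 395
risk, new-supplier parts = 5/80 = 0.06250
risk, old-supplier parts = 5/400 = 0.01250
RR = 0.06250 / 0.01250 = 5.000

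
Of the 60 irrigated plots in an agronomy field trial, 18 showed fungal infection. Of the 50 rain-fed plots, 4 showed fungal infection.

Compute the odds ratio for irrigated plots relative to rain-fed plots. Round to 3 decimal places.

OR = (18 × 46) / (42 × 4) = 828/168 ≈ 4.929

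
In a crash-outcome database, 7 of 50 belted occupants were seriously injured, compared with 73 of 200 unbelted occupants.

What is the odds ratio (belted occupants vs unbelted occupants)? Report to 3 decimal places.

0.283

odds, belted occupants = 7/43 = 0.1628
odds, unbelted occupants = 73/127 = 0.5748
OR = 0.1628 / 0.5748 = 0.283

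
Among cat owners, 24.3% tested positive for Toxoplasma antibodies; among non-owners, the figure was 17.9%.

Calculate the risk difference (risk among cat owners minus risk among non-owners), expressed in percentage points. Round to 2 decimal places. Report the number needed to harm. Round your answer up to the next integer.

risk difference = 0.2430 − 0.1790 = 0.0640 → 6.40 percentage points
absolute risk difference = 0.064000
1 / 0.064000 = 15.625 → round up → 16

RD = 6.40; NNH = 16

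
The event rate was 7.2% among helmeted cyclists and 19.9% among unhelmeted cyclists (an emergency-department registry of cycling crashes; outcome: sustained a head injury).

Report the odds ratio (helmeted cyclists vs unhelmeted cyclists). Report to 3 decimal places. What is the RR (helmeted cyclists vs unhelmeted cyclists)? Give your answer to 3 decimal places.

OR = 0.312; RR = 0.362

odds, helmeted cyclists = 0.0720/0.9280 = 0.0776
odds, unhelmeted cyclists = 0.1990/0.8010 = 0.2484
OR = 0.0776 / 0.2484 = 0.312
RR = 0.0720 / 0.1990 = 0.362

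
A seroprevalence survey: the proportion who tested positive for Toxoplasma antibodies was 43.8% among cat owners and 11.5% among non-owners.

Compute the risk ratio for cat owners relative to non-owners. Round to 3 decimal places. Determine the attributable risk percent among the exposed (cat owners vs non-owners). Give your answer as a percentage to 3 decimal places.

RR = 3.809; AR% = 73.744%

RR = 0.4380 / 0.1150 = 3.809
AR% = (0.4380 − 0.1150) / 0.4380 = 0.7374 → 73.744%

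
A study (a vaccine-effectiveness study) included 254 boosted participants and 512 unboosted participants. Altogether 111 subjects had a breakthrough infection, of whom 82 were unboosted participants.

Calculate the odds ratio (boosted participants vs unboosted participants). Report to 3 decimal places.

boosted participants with the outcome: 111 − 82 = 29
boosted participants without the outcome: 254 − 29 = 225
unboosted participants without the outcome: 512 − 82 = 430
OR = (29 × 430) / (225 × 82) = 12470/18450 ≈ 0.676

OR: 0.676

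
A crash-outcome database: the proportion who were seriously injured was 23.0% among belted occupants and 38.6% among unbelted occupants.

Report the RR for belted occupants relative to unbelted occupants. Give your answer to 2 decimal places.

RR = 0.2300 / 0.3860 = 0.60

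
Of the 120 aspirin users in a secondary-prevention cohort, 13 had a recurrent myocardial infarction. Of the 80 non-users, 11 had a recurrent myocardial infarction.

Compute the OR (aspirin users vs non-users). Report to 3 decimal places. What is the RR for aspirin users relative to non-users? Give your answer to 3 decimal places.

OR = (13 × 69) / (107 × 11) = 897/1177 ≈ 0.762
risk, aspirin users = 13/120 = 0.1083
risk, non-users = 11/80 = 0.1375
RR = 0.1083 / 0.1375 = 0.788

OR = 0.762; RR = 0.788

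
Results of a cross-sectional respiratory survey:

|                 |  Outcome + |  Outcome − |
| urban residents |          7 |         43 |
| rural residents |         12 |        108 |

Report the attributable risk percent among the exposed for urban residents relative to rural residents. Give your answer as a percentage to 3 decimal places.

risk, urban residents = 7/50 = 0.1400
risk, rural residents = 12/120 = 0.1000
AR% = (0.1400 − 0.1000) / 0.1400 = 0.2857 → 28.571%

AR%: 28.571%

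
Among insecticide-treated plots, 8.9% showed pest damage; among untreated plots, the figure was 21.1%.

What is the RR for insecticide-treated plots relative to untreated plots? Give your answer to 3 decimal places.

RR = 0.0890 / 0.2110 = 0.422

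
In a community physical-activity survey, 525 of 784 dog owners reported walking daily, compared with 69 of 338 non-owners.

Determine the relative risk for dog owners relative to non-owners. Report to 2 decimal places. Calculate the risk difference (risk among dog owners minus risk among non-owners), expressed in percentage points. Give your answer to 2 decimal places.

RR = 3.28; RD = 46.55

risk, dog owners = 525/784 = 0.6696
risk, non-owners = 69/338 = 0.2041
RR = 0.6696 / 0.2041 = 3.28
risk difference = 0.6696 − 0.2041 = 0.4655 → 46.55 percentage points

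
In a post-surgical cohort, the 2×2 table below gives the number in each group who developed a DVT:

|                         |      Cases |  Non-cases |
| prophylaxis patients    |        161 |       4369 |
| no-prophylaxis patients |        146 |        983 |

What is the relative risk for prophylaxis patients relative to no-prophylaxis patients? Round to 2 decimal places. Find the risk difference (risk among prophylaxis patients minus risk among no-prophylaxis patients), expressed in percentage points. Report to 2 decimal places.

RR = 0.27; RD = -9.38

risk, prophylaxis patients = 161/4530 = 0.03554
risk, no-prophylaxis patients = 146/1129 = 0.12932
RR = 0.03554 / 0.12932 = 0.27
risk difference = 0.03554 − 0.12932 = -0.09378 → -9.38 percentage points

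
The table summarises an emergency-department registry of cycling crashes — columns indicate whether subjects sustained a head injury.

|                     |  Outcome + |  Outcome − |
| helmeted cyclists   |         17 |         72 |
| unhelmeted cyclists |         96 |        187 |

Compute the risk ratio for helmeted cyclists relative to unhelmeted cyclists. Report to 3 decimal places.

risk, helmeted cyclists = 17/89 = 0.1910
risk, unhelmeted cyclists = 96/283 = 0.3392
RR = 0.1910 / 0.3392 = 0.563

0.563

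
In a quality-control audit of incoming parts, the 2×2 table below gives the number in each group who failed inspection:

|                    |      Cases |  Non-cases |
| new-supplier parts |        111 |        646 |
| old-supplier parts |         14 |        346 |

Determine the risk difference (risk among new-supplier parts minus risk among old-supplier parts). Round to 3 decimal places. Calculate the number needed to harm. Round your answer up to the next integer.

risk, new-supplier parts = 111/757 = 0.14663
risk, old-supplier parts = 14/360 = 0.03889
risk difference = 0.14663 − 0.03889 = 0.108
absolute risk difference = 0.107743
1 / 0.107743 = 9.281 → round up → 10

RD = 0.108; NNH = 10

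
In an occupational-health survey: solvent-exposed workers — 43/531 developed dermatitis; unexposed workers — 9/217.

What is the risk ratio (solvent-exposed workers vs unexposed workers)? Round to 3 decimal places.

risk, solvent-exposed workers = 43/531 = 0.08098
risk, unexposed workers = 9/217 = 0.04147
RR = 0.08098 / 0.04147 = 1.953

1.953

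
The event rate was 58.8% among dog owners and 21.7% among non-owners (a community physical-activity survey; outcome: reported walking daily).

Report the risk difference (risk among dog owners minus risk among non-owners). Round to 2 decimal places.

risk difference = 0.5880 − 0.2170 = 0.37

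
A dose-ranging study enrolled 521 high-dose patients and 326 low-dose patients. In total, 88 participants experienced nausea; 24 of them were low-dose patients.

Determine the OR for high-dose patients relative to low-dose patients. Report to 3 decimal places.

OR = 1.762

high-dose patients with the outcome: 88 − 24 = 64
high-dose patients without the outcome: 521 − 64 = 457
low-dose patients without the outcome: 326 − 24 = 302
OR = (64 × 302) / (457 × 24) = 19328/10968 ≈ 1.762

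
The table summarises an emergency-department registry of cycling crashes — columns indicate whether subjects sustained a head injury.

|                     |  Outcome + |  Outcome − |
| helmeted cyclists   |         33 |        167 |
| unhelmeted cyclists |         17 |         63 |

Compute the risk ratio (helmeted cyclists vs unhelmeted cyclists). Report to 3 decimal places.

0.776

risk, helmeted cyclists = 33/200 = 0.1650
risk, unhelmeted cyclists = 17/80 = 0.2125
RR = 0.1650 / 0.2125 = 0.776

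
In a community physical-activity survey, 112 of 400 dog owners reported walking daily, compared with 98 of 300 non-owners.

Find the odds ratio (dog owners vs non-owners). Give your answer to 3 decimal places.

OR = 0.802

odds, dog owners = 112/288 = 0.3889
odds, non-owners = 98/202 = 0.4851
OR = 0.3889 / 0.4851 = 0.802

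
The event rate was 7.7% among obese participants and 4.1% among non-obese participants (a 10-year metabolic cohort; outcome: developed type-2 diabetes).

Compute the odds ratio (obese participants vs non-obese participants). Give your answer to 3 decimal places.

odds, obese participants = 0.07700/0.92300 = 0.08342
odds, non-obese participants = 0.04100/0.95900 = 0.04275
OR = 0.08342 / 0.04275 = 1.951

1.951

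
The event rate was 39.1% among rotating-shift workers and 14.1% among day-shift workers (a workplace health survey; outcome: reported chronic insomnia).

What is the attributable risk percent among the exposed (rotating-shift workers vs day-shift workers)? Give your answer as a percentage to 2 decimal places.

AR% = (0.3910 − 0.1410) / 0.3910 = 0.6394 → 63.94%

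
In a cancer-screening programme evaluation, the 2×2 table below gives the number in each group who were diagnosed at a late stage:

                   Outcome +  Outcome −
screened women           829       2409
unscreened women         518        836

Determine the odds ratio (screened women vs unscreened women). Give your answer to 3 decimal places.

OR = (829 × 836) / (2409 × 518) = 693044/1247862 ≈ 0.555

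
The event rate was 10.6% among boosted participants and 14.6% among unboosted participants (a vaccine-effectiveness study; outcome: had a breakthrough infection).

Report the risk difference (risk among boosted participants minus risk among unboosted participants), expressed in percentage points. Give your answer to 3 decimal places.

risk difference = 0.1060 − 0.1460 = -0.0400 → -4.000 percentage points

RD = -4.000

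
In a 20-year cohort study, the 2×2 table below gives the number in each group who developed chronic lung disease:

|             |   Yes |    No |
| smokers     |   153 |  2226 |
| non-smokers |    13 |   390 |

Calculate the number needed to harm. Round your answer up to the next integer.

NNH ≈ 32

risk, smokers = 153/2379 = 0.064313
risk, non-smokers = 13/403 = 0.032258
absolute risk difference = 0.032055
1 / 0.032055 = 31.196 → round up → 32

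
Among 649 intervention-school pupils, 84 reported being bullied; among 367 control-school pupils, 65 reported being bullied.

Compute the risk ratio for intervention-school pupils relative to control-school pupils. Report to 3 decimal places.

risk, intervention-school pupils = 84/649 = 0.1294
risk, control-school pupils = 65/367 = 0.1771
RR = 0.1294 / 0.1771 = 0.731

0.731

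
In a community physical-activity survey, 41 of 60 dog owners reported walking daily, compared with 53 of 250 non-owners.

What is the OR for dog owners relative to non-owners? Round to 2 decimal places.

OR = (41 × 197) / (19 × 53) = 8077/1007 ≈ 8.02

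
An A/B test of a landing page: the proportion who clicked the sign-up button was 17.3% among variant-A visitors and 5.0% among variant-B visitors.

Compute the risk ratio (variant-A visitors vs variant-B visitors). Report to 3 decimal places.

RR = 0.1730 / 0.0500 = 3.460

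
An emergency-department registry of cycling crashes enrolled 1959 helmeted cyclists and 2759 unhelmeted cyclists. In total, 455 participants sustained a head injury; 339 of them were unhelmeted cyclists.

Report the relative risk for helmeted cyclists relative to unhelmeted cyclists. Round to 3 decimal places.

RR: 0.482

helmeted cyclists with the outcome: 455 − 339 = 116
helmeted cyclists without the outcome: 1959 − 116 = 1843
unhelmeted cyclists without the outcome: 2759 − 339 = 2420
risk, helmeted cyclists = 116/1959 = 0.0592
risk, unhelmeted cyclists = 339/2759 = 0.1229
RR = 0.0592 / 0.1229 = 0.482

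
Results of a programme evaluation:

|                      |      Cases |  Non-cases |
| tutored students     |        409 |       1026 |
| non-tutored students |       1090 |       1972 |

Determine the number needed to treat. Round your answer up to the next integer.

NNT = 15

risk, tutored students = 409/1435 = 0.285017
risk, non-tutored students = 1090/3062 = 0.355976
absolute risk difference = 0.070959
1 / 0.070959 = 14.093 → round up → 15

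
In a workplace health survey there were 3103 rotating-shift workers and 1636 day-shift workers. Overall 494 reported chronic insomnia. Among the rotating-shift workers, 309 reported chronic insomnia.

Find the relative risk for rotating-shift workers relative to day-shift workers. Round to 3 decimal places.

rotating-shift workers without the outcome: 3103 − 309 = 2794
day-shift workers with the outcome: 494 − 309 = 185
day-shift workers without the outcome: 1636 − 185 = 1451
risk, rotating-shift workers = 309/3103 = 0.0996
risk, day-shift workers = 185/1636 = 0.1131
RR = 0.0996 / 0.1131 = 0.881

RR = 0.881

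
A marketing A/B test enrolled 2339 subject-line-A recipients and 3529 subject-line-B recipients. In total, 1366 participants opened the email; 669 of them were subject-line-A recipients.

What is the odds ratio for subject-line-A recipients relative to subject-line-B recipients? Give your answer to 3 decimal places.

OR ≈ 1.628

subject-line-A recipients without the outcome: 2339 − 669 = 1670
subject-line-B recipients with the outcome: 1366 − 669 = 697
subject-line-B recipients without the outcome: 3529 − 697 = 2832
odds, subject-line-A recipients = 669/1670 = 0.4006
odds, subject-line-B recipients = 697/2832 = 0.2461
OR = 0.4006 / 0.2461 = 1.628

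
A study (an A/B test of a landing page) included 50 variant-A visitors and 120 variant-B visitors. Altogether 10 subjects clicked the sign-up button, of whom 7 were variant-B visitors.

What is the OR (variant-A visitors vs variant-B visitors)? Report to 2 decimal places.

variant-A visitors with the outcome: 10 − 7 = 3
variant-A visitors without the outcome: 50 − 3 = 47
variant-B visitors without the outcome: 120 − 7 = 113
odds, variant-A visitors = 3/47 = 0.0638
odds, variant-B visitors = 7/113 = 0.0619
OR = 0.0638 / 0.0619 = 1.03

1.03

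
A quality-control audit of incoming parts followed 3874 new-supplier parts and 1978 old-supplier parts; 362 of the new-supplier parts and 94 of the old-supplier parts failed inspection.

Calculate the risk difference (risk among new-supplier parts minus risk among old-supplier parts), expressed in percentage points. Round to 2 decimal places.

RD: 4.59

risk, new-supplier parts = 362/3874 = 0.09344
risk, old-supplier parts = 94/1978 = 0.04752
risk difference = 0.09344 − 0.04752 = 0.04592 → 4.59 percentage points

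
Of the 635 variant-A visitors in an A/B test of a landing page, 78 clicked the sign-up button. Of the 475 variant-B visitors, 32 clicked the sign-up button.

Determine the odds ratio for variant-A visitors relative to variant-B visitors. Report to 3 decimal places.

1.939

odds, variant-A visitors = 78/557 = 0.1400
odds, variant-B visitors = 32/443 = 0.0722
OR = 0.1400 / 0.0722 = 1.939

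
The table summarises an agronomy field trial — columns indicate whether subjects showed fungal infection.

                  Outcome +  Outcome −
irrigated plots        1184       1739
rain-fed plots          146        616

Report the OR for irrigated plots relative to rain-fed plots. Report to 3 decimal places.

odds, irrigated plots = 1184/1739 = 0.6809
odds, rain-fed plots = 146/616 = 0.2370
OR = 0.6809 / 0.2370 = 2.873

2.873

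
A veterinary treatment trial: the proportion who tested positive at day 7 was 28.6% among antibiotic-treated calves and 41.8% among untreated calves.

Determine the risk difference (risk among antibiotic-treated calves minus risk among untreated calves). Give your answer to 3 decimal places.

risk difference = 0.2860 − 0.4180 = -0.132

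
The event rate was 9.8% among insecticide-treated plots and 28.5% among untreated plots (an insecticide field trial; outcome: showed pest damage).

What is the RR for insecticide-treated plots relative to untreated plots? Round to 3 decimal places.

RR = 0.0980 / 0.2850 = 0.344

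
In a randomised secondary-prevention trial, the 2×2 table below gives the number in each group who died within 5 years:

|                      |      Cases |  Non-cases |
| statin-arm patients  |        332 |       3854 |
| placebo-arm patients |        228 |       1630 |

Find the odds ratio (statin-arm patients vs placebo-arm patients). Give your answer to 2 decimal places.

0.62

odds, statin-arm patients = 332/3854 = 0.0861
odds, placebo-arm patients = 228/1630 = 0.1399
OR = 0.0861 / 0.1399 = 0.62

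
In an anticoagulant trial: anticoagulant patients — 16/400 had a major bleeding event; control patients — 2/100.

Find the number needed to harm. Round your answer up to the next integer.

risk, anticoagulant patients = 16/400 = 0.040000
risk, control patients = 2/100 = 0.020000
absolute risk difference = 0.020000
1 / 0.020000 = 50.000 → round up → 50

NNH: 50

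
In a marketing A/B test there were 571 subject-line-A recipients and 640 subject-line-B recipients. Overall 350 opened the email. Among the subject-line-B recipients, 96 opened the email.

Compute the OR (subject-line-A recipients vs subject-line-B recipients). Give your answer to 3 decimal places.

OR ≈ 4.540

subject-line-A recipients with the outcome: 350 − 96 = 254
subject-line-A recipients without the outcome: 571 − 254 = 317
subject-line-B recipients without the outcome: 640 − 96 = 544
odds, subject-line-A recipients = 254/317 = 0.8013
odds, subject-line-B recipients = 96/544 = 0.1765
OR = 0.8013 / 0.1765 = 4.540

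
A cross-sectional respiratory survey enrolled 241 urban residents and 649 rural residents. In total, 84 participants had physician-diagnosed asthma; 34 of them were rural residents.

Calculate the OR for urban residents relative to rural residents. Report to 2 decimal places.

4.74

urban residents with the outcome: 84 − 34 = 50
urban residents without the outcome: 241 − 50 = 191
rural residents without the outcome: 649 − 34 = 615
OR = (50 × 615) / (191 × 34) = 30750/6494 ≈ 4.74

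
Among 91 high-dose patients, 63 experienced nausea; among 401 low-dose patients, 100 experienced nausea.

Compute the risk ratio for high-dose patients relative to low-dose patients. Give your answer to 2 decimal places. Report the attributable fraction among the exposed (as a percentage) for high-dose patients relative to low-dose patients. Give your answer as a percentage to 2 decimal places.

RR = 2.78; AR% = 63.98%

risk, high-dose patients = 63/91 = 0.6923
risk, low-dose patients = 100/401 = 0.2494
RR = 0.6923 / 0.2494 = 2.78
AR% = (0.6923 − 0.2494) / 0.6923 = 0.6398 → 63.98%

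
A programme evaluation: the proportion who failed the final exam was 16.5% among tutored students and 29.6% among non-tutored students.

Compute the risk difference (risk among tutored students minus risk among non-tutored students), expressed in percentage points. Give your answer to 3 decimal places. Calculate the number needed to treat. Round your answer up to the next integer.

risk difference = 0.1650 − 0.2960 = -0.1310 → -13.100 percentage points
absolute risk difference = 0.131000
1 / 0.131000 = 7.634 → round up → 8

RD = -13.100; NNT = 8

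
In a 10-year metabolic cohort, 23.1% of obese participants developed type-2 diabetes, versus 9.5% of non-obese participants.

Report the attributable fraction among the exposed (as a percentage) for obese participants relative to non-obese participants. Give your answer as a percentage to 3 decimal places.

AR% = (0.2310 − 0.0950) / 0.2310 = 0.5887 → 58.874%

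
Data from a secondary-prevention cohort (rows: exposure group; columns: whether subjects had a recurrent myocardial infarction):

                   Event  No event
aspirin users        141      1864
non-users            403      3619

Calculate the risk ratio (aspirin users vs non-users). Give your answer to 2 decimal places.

0.70

risk, aspirin users = 141/2005 = 0.0703
risk, non-users = 403/4022 = 0.1002
RR = 0.0703 / 0.1002 = 0.70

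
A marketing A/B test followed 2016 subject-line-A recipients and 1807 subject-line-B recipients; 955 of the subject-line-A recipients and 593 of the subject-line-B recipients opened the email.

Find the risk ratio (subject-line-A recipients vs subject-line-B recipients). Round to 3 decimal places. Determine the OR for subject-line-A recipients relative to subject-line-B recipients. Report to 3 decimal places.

risk, subject-line-A recipients = 955/2016 = 0.4737
risk, subject-line-B recipients = 593/1807 = 0.3282
RR = 0.4737 / 0.3282 = 1.443
OR = (955 × 1214) / (1061 × 593) = 1159370/629173 ≈ 1.843

RR = 1.443; OR = 1.843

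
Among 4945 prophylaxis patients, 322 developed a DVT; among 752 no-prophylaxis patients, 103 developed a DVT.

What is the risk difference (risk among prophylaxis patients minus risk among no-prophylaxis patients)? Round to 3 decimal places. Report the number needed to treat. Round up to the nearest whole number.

risk, prophylaxis patients = 322/4945 = 0.0651
risk, no-prophylaxis patients = 103/752 = 0.1370
risk difference = 0.0651 − 0.1370 = -0.072
absolute risk difference = 0.071852
1 / 0.071852 = 13.917 → round up → 14

RD = -0.072; NNT = 14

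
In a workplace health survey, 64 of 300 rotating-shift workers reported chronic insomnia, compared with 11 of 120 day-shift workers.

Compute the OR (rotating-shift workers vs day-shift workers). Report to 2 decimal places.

odds, rotating-shift workers = 64/236 = 0.2712
odds, day-shift workers = 11/109 = 0.1009
OR = 0.2712 / 0.1009 = 2.69

OR: 2.69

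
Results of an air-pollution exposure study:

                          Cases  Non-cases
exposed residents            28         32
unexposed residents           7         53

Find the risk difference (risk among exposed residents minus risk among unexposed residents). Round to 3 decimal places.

risk, exposed residents = 28/60 = 0.4667
risk, unexposed residents = 7/60 = 0.1167
risk difference = 0.4667 − 0.1167 = 0.350

RD ≈ 0.350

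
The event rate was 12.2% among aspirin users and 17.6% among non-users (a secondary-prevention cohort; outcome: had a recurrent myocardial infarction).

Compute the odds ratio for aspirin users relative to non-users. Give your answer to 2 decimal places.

OR ≈ 0.65

odds, aspirin users = 0.1220/0.8780 = 0.1390
odds, non-users = 0.1760/0.8240 = 0.2136
OR = 0.1390 / 0.2136 = 0.65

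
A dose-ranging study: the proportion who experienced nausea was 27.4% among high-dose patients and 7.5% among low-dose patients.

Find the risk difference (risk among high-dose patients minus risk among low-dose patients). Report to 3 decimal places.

risk difference = 0.2740 − 0.0750 = 0.199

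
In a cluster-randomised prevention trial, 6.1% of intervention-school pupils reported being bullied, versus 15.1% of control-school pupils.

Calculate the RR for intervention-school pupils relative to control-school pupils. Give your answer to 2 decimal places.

RR = 0.0610 / 0.1510 = 0.40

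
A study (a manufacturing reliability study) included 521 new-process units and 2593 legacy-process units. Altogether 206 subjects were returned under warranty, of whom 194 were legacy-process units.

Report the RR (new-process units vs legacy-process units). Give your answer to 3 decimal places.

new-process units with the outcome: 206 − 194 = 12
new-process units without the outcome: 521 − 12 = 509
legacy-process units without the outcome: 2593 − 194 = 2399
risk, new-process units = 12/521 = 0.02303
risk, legacy-process units = 194/2593 = 0.07482
RR = 0.02303 / 0.07482 = 0.308

0.308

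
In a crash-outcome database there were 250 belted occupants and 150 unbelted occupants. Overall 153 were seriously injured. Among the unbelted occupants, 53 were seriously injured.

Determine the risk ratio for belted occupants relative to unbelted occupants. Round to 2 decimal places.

1.13

belted occupants with the outcome: 153 − 53 = 100
belted occupants without the outcome: 250 − 100 = 150
unbelted occupants without the outcome: 150 − 53 = 97
risk, belted occupants = 100/250 = 0.4000
risk, unbelted occupants = 53/150 = 0.3533
RR = 0.4000 / 0.3533 = 1.13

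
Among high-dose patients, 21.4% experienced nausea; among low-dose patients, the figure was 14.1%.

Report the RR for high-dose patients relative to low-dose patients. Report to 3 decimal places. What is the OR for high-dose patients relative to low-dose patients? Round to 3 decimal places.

RR = 1.518; OR = 1.659

RR = 0.2140 / 0.1410 = 1.518
odds, high-dose patients = 0.2140/0.7860 = 0.2723
odds, low-dose patients = 0.1410/0.8590 = 0.1641
OR = 0.2723 / 0.1641 = 1.659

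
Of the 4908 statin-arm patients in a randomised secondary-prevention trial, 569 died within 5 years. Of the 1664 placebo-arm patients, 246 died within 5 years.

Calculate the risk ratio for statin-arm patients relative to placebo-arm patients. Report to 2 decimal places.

risk, statin-arm patients = 569/4908 = 0.1159
risk, placebo-arm patients = 246/1664 = 0.1478
RR = 0.1159 / 0.1478 = 0.78

RR ≈ 0.78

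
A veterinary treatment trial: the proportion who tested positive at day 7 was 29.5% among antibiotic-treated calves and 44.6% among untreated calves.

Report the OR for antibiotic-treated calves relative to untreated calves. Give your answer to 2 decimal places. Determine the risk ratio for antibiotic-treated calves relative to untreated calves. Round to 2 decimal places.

OR = 0.52; RR = 0.66

odds, antibiotic-treated calves = 0.2950/0.7050 = 0.4184
odds, untreated calves = 0.4460/0.5540 = 0.8051
OR = 0.4184 / 0.8051 = 0.52
RR = 0.2950 / 0.4460 = 0.66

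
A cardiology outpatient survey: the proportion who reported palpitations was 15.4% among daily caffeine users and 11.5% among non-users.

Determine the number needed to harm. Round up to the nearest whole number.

NNH ≈ 26

absolute risk difference = 0.039000
1 / 0.039000 = 25.641 → round up → 26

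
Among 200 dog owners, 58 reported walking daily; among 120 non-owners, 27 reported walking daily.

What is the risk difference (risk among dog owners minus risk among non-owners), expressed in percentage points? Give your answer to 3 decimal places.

RD: 6.500

risk, dog owners = 58/200 = 0.2900
risk, non-owners = 27/120 = 0.2250
risk difference = 0.2900 − 0.2250 = 0.0650 → 6.500 percentage points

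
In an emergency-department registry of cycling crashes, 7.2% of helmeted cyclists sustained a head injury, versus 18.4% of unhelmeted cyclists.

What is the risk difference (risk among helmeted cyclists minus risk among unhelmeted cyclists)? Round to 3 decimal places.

risk difference = 0.0720 − 0.1840 = -0.112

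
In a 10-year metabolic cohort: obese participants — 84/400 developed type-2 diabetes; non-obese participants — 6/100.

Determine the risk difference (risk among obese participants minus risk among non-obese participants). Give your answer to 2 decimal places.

RD = 0.15

risk, obese participants = 84/400 = 0.2100
risk, non-obese participants = 6/100 = 0.0600
risk difference = 0.2100 − 0.0600 = 0.15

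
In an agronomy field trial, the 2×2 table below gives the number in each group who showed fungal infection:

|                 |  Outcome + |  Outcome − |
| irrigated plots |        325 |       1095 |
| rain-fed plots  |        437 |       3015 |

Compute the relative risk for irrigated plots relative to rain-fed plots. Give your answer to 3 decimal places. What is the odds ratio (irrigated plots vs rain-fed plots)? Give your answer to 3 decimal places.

risk, irrigated plots = 325/1420 = 0.2289
risk, rain-fed plots = 437/3452 = 0.1266
RR = 0.2289 / 0.1266 = 1.808
OR = (325 × 3015) / (1095 × 437) = 979875/478515 ≈ 2.048

RR = 1.808; OR = 2.048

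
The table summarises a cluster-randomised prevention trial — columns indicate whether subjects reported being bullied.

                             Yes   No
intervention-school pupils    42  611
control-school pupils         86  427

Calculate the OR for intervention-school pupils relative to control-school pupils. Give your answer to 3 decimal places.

OR = (42 × 427) / (611 × 86) = 17934/52546 ≈ 0.341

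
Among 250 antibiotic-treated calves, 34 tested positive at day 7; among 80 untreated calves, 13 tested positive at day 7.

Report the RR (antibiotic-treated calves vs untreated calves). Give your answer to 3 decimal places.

risk, antibiotic-treated calves = 34/250 = 0.1360
risk, untreated calves = 13/80 = 0.1625
RR = 0.1360 / 0.1625 = 0.837

RR = 0.837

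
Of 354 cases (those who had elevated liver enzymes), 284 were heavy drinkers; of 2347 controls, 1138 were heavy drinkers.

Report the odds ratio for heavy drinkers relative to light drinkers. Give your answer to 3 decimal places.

OR = (284 × 1209) / (1138 × 70) = 343356/79660 ≈ 4.310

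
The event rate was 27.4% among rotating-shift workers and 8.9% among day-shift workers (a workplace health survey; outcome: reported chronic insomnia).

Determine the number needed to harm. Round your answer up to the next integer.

6

absolute risk difference = 0.185000
1 / 0.185000 = 5.405 → round up → 6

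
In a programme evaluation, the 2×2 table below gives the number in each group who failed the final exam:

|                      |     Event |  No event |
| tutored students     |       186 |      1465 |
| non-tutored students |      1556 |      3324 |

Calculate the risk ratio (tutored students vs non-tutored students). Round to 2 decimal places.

RR = 0.35

risk, tutored students = 186/1651 = 0.1127
risk, non-tutored students = 1556/4880 = 0.3189
RR = 0.1127 / 0.3189 = 0.35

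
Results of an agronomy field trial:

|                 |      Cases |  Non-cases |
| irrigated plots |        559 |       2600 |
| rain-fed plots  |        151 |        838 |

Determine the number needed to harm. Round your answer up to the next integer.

risk, irrigated plots = 559/3159 = 0.176955
risk, rain-fed plots = 151/989 = 0.152679
absolute risk difference = 0.024275
1 / 0.024275 = 41.195 → round up → 42

42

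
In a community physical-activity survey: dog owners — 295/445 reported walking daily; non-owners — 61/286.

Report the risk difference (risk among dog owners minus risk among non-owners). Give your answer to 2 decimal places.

risk, dog owners = 295/445 = 0.6629
risk, non-owners = 61/286 = 0.2133
risk difference = 0.6629 − 0.2133 = 0.45

RD ≈ 0.45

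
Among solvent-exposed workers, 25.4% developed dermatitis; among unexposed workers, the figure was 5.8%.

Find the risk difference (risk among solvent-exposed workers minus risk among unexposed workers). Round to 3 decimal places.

risk difference = 0.2540 − 0.0580 = 0.196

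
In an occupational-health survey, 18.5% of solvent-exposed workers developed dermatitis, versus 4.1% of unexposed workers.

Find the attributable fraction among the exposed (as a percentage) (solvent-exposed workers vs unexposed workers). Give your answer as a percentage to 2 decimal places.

AR% = (0.18500 − 0.04100) / 0.18500 = 0.7784 → 77.84%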